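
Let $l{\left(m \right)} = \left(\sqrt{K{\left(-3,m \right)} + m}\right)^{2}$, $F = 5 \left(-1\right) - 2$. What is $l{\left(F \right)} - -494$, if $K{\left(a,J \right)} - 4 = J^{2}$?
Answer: $540$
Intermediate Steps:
$K{\left(a,J \right)} = 4 + J^{2}$
$F = -7$ ($F = -5 - 2 = -7$)
$l{\left(m \right)} = 4 + m + m^{2}$ ($l{\left(m \right)} = \left(\sqrt{\left(4 + m^{2}\right) + m}\right)^{2} = \left(\sqrt{4 + m + m^{2}}\right)^{2} = 4 + m + m^{2}$)
$l{\left(F \right)} - -494 = \left(4 - 7 + \left(-7\right)^{2}\right) - -494 = \left(4 - 7 + 49\right) + 494 = 46 + 494 = 540$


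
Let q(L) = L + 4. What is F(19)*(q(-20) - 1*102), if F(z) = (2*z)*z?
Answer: -85196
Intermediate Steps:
F(z) = 2*z**2
q(L) = 4 + L
F(19)*(q(-20) - 1*102) = (2*19**2)*((4 - 20) - 1*102) = (2*361)*(-16 - 102) = 722*(-118) = -85196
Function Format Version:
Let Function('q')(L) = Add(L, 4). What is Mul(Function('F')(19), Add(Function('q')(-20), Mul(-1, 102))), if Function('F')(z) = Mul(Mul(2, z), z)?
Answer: -85196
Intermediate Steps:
Function('F')(z) = Mul(2, Pow(z, 2))
Function('q')(L) = Add(4, L)
Mul(Function('F')(19), Add(Function('q')(-20), Mul(-1, 102))) = Mul(Mul(2, Pow(19, 2)), Add(Add(4, -20), Mul(-1, 102))) = Mul(Mul(2, 361), Add(-16, -102)) = Mul(722, -118) = -85196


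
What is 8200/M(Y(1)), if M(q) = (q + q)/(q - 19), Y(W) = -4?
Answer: 23575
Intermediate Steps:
M(q) = 2*q/(-19 + q) (M(q) = (2*q)/(-19 + q) = 2*q/(-19 + q))
8200/M(Y(1)) = 8200/((2*(-4)/(-19 - 4))) = 8200/((2*(-4)/(-23))) = 8200/((2*(-4)*(-1/23))) = 8200/(8/23) = 8200*(23/8) = 23575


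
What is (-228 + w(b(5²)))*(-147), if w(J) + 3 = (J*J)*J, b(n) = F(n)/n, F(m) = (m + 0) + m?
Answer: 32781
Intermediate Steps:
F(m) = 2*m (F(m) = m + m = 2*m)
b(n) = 2 (b(n) = (2*n)/n = 2)
w(J) = -3 + J³ (w(J) = -3 + (J*J)*J = -3 + J²*J = -3 + J³)
(-228 + w(b(5²)))*(-147) = (-228 + (-3 + 2³))*(-147) = (-228 + (-3 + 8))*(-147) = (-228 + 5)*(-147) = -223*(-147) = 32781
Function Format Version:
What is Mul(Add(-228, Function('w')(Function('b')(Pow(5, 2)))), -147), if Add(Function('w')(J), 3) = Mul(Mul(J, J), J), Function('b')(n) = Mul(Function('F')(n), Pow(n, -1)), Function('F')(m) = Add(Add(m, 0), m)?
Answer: 32781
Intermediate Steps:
Function('F')(m) = Mul(2, m) (Function('F')(m) = Add(m, m) = Mul(2, m))
Function('b')(n) = 2 (Function('b')(n) = Mul(Mul(2, n), Pow(n, -1)) = 2)
Function('w')(J) = Add(-3, Pow(J, 3)) (Function('w')(J) = Add(-3, Mul(Mul(J, J), J)) = Add(-3, Mul(Pow(J, 2), J)) = Add(-3, Pow(J, 3)))
Mul(Add(-228, Function('w')(Function('b')(Pow(5, 2)))), -147) = Mul(Add(-228, Add(-3, Pow(2, 3))), -147) = Mul(Add(-228, Add(-3, 8)), -147) = Mul(Add(-228, 5), -147) = Mul(-223, -147) = 32781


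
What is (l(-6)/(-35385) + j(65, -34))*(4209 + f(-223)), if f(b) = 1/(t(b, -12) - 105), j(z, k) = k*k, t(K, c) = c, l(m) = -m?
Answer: 746065764904/153335 ≈ 4.8656e+6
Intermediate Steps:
j(z, k) = k²
f(b) = -1/117 (f(b) = 1/(-12 - 105) = 1/(-117) = -1/117)
(l(-6)/(-35385) + j(65, -34))*(4209 + f(-223)) = (-1*(-6)/(-35385) + (-34)²)*(4209 - 1/117) = (6*(-1/35385) + 1156)*(492452/117) = (-2/11795 + 1156)*(492452/117) = (13635018/11795)*(492452/117) = 746065764904/153335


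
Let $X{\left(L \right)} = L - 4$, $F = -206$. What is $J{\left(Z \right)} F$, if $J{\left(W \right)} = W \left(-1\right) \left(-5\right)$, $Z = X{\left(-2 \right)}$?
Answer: $6180$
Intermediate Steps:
$X{\left(L \right)} = -4 + L$ ($X{\left(L \right)} = L - 4 = -4 + L$)
$Z = -6$ ($Z = -4 - 2 = -6$)
$J{\left(W \right)} = 5 W$ ($J{\left(W \right)} = - W \left(-5\right) = 5 W$)
$J{\left(Z \right)} F = 5 \left(-6\right) \left(-206\right) = \left(-30\right) \left(-206\right) = 6180$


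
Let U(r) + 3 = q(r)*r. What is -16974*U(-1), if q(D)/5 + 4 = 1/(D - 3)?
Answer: -619551/2 ≈ -3.0978e+5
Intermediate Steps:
q(D) = -20 + 5/(-3 + D) (q(D) = -20 + 5/(D - 3) = -20 + 5/(-3 + D))
U(r) = -3 + 5*r*(13 - 4*r)/(-3 + r) (U(r) = -3 + (5*(13 - 4*r)/(-3 + r))*r = -3 + 5*r*(13 - 4*r)/(-3 + r))
-16974*U(-1) = -16974*(9 - 20*(-1)² + 62*(-1))/(-3 - 1) = -16974*(9 - 20*1 - 62)/(-4) = -(-8487)*(9 - 20 - 62)/2 = -(-8487)*(-73)/2 = -16974*73/4 = -619551/2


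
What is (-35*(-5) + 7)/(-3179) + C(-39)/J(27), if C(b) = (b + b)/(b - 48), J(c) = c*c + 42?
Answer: -3986684/71079261 ≈ -0.056088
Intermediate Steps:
J(c) = 42 + c² (J(c) = c² + 42 = 42 + c²)
C(b) = 2*b/(-48 + b) (C(b) = (2*b)/(-48 + b) = 2*b/(-48 + b))
(-35*(-5) + 7)/(-3179) + C(-39)/J(27) = (-35*(-5) + 7)/(-3179) + (2*(-39)/(-48 - 39))/(42 + 27²) = (175 + 7)*(-1/3179) + (2*(-39)/(-87))/(42 + 729) = 182*(-1/3179) + (2*(-39)*(-1/87))/771 = -182/3179 + (26/29)*(1/771) = -182/3179 + 26/22359 = -3986684/71079261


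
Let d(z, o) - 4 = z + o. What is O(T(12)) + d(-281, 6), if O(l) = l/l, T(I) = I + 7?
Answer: -270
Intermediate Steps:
T(I) = 7 + I
O(l) = 1
d(z, o) = 4 + o + z (d(z, o) = 4 + (z + o) = 4 + (o + z) = 4 + o + z)
O(T(12)) + d(-281, 6) = 1 + (4 + 6 - 281) = 1 - 271 = -270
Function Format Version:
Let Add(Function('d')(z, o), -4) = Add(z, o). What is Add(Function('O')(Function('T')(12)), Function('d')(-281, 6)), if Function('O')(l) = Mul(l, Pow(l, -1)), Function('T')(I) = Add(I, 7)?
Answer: -270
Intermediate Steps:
Function('T')(I) = Add(7, I)
Function('O')(l) = 1
Function('d')(z, o) = Add(4, o, z) (Function('d')(z, o) = Add(4, Add(z, o)) = Add(4, Add(o, z)) = Add(4, o, z))
Add(Function('O')(Function('T')(12)), Function('d')(-281, 6)) = Add(1, Add(4, 6, -281)) = Add(1, -271) = -270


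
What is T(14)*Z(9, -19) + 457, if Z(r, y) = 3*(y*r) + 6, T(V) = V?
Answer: -6641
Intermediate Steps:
Z(r, y) = 6 + 3*r*y (Z(r, y) = 3*(r*y) + 6 = 3*r*y + 6 = 6 + 3*r*y)
T(14)*Z(9, -19) + 457 = 14*(6 + 3*9*(-19)) + 457 = 14*(6 - 513) + 457 = 14*(-507) + 457 = -7098 + 457 = -6641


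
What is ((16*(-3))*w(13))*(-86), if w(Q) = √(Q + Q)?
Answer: 4128*√26 ≈ 21049.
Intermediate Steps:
w(Q) = √2*√Q (w(Q) = √(2*Q) = √2*√Q)
((16*(-3))*w(13))*(-86) = ((16*(-3))*(√2*√13))*(-86) = -48*√26*(-86) = 4128*√26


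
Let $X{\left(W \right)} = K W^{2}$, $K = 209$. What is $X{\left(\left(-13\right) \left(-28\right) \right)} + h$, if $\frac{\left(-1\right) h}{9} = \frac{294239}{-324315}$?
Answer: $\frac{997869406479}{36035} \approx 2.7692 \cdot 10^{7}$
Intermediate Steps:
$X{\left(W \right)} = 209 W^{2}$
$h = \frac{294239}{36035}$ ($h = - 9 \frac{294239}{-324315} = - 9 \cdot 294239 \left(- \frac{1}{324315}\right) = \left(-9\right) \left(- \frac{294239}{324315}\right) = \frac{294239}{36035} \approx 8.1654$)
$X{\left(\left(-13\right) \left(-28\right) \right)} + h = 209 \left(\left(-13\right) \left(-28\right)\right)^{2} + \frac{294239}{36035} = 209 \cdot 364^{2} + \frac{294239}{36035} = 209 \cdot 132496 + \frac{294239}{36035} = 27691664 + \frac{294239}{36035} = \frac{997869406479}{36035}$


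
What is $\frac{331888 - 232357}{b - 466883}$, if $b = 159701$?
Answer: $- \frac{33177}{102394} \approx -0.32401$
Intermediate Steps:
$\frac{331888 - 232357}{b - 466883} = \frac{331888 - 232357}{159701 - 466883} = \frac{99531}{-307182} = 99531 \left(- \frac{1}{307182}\right) = - \frac{33177}{102394}$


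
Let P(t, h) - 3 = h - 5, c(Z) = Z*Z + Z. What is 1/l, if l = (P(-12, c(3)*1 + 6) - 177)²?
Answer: 1/25921 ≈ 3.8579e-5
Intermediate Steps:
c(Z) = Z + Z² (c(Z) = Z² + Z = Z + Z²)
P(t, h) = -2 + h (P(t, h) = 3 + (h - 5) = 3 + (-5 + h) = -2 + h)
l = 25921 (l = ((-2 + ((3*(1 + 3))*1 + 6)) - 177)² = ((-2 + ((3*4)*1 + 6)) - 177)² = ((-2 + (12*1 + 6)) - 177)² = ((-2 + (12 + 6)) - 177)² = ((-2 + 18) - 177)² = (16 - 177)² = (-161)² = 25921)
1/l = 1/25921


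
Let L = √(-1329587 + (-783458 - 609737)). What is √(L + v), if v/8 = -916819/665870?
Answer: √(-1220964535060 + 110845714225*I*√2722782)/332935 ≈ 28.628 + 28.82*I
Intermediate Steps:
L = I*√2722782 (L = √(-1329587 - 1393195) = √(-2722782) = I*√2722782 ≈ 1650.1*I)
v = -3667276/332935 (v = 8*(-916819/665870) = -3667276/332935 ≈ -11.015)
√(L + v) = √(I*√2722782 - 3667276/332935) = √(-3667276/332935 + I*√2722782)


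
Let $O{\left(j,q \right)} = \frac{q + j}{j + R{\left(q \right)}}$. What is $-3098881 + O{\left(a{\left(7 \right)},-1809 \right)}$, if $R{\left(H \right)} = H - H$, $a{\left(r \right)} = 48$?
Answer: $- \frac{49582683}{16} \approx -3.0989 \cdot 10^{6}$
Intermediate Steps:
$R{\left(H \right)} = 0$
$O{\left(j,q \right)} = \frac{j + q}{j}$ ($O{\left(j,q \right)} = \frac{q + j}{j + 0} = \frac{j + q}{j}$)
$-3098881 + O{\left(a{\left(7 \right)},-1809 \right)} = -3098881 + \frac{48 - 1809}{48} = -3098881 + \frac{1}{48} \left(-1761\right) = -3098881 - \frac{587}{16} = - \frac{49582683}{16}$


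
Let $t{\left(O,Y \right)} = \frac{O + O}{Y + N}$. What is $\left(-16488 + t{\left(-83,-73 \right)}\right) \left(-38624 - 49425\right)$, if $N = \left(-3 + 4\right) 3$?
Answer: $\frac{50804008853}{35} \approx 1.4515 \cdot 10^{9}$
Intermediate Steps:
$N = 3$ ($N = 1 \cdot 3 = 3$)
$t{\left(O,Y \right)} = \frac{2 O}{3 + Y}$ ($t{\left(O,Y \right)} = \frac{O + O}{Y + 3} = \frac{2 O}{3 + Y}$)
$\left(-16488 + t{\left(-83,-73 \right)}\right) \left(-38624 - 49425\right) = \left(-16488 + 2 \left(-83\right) \frac{1}{3 - 73}\right) \left(-38624 - 49425\right) = \left(-16488 + 2 \left(-83\right) \frac{1}{-70}\right) \left(-88049\right) = \left(-16488 + 2 \left(-83\right) \left(- \frac{1}{70}\right)\right) \left(-88049\right) = \left(-16488 + \frac{83}{35}\right) \left(-88049\right) = \left(- \frac{576997}{35}\right) \left(-88049\right) = \frac{50804008853}{35}$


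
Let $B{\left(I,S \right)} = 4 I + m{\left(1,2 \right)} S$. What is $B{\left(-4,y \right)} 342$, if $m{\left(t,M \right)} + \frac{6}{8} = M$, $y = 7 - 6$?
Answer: $- \frac{10089}{2} \approx -5044.5$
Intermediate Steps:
$y = 1$ ($y = 7 - 6 = 1$)
$m{\left(t,M \right)} = - \frac{3}{4} + M$
$B{\left(I,S \right)} = 4 I + \frac{5 S}{4}$ ($B{\left(I,S \right)} = 4 I + \left(- \frac{3}{4} + 2\right) S = 4 I + \frac{5 S}{4}$)
$B{\left(-4,y \right)} 342 = \left(4 \left(-4\right) + \frac{5}{4} \cdot 1\right) 342 = \left(-16 + \frac{5}{4}\right) 342 = \left(- \frac{59}{4}\right) 342 = - \frac{10089}{2}$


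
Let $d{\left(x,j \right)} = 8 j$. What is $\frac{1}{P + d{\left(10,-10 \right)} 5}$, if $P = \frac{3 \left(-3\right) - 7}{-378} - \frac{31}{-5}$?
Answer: $- \frac{945}{372101} \approx -0.0025396$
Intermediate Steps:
$P = \frac{5899}{945}$ ($P = \left(-9 - 7\right) \left(- \frac{1}{378}\right) - - \frac{31}{5} = \left(-16\right) \left(- \frac{1}{378}\right) + \frac{31}{5} = \frac{8}{189} + \frac{31}{5} = \frac{5899}{945} \approx 6.2423$)
$\frac{1}{P + d{\left(10,-10 \right)} 5} = \frac{1}{\frac{5899}{945} + 8 \left(-10\right) 5} = \frac{1}{\frac{5899}{945} - 400} = \frac{1}{- \frac{372101}{945}} = - \frac{945}{372101}$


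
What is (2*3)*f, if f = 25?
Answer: 150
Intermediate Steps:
(2*3)*f = (2*3)*25 = 6*25 = 150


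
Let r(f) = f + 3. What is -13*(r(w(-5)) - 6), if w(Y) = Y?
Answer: 104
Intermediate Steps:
r(f) = 3 + f
-13*(r(w(-5)) - 6) = -13*((3 - 5) - 6) = -13*(-2 - 6) = -13*(-8) = 104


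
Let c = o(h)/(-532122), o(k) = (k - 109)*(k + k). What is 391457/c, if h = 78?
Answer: 34717146959/806 ≈ 4.3073e+7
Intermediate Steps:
o(k) = 2*k*(-109 + k) (o(k) = (-109 + k)*(2*k) = 2*k*(-109 + k))
c = 806/88687 (c = (2*78*(-109 + 78))/(-532122) = (2*78*(-31))*(-1/532122) = -4836*(-1/532122) = 806/88687 ≈ 0.0090881)
391457/c = 391457/(806/88687) = 391457*(88687/806) = 34717146959/806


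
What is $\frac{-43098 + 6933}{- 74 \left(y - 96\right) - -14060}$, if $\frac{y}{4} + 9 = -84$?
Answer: $- \frac{36165}{48692} \approx -0.74273$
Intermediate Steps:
$y = -372$ ($y = -36 + 4 \left(-84\right) = -36 - 336 = -372$)
$\frac{-43098 + 6933}{- 74 \left(y - 96\right) - -14060} = \frac{-43098 + 6933}{- 74 \left(-372 - 96\right) - -14060} = - \frac{36165}{\left(-74\right) \left(-468\right) + 14060} = - \frac{36165}{34632 + 14060} = - \frac{36165}{48692}$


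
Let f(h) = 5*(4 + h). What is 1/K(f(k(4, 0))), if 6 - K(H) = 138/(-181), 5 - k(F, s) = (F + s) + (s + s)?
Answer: 181/1224 ≈ 0.14788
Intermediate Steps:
k(F, s) = 5 - F - 3*s (k(F, s) = 5 - ((F + s) + (s + s)) = 5 - ((F + s) + 2*s) = 5 - (F + 3*s) = 5 + (-F - 3*s) = 5 - F - 3*s)
f(h) = 20 + 5*h
K(H) = 1224/181 (K(H) = 6 - 138/(-181) = 6 - 138*(-1)/181 = 6 - 1*(-138/181) = 6 + 138/181 = 1224/181)
1/K(f(k(4, 0))) = 1/(1224/181) = 181/1224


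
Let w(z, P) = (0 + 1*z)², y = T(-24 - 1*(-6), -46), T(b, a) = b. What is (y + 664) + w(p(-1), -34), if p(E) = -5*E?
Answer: 671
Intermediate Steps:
y = -18 (y = -24 - 1*(-6) = -24 + 6 = -18)
w(z, P) = z² (w(z, P) = (0 + z)² = z²)
(y + 664) + w(p(-1), -34) = (-18 + 664) + (-5*(-1))² = 646 + 5² = 646 + 25 = 671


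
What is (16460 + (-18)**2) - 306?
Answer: 16478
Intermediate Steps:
(16460 + (-18)**2) - 306 = (16460 + 324) - 306 = 16784 - 306 = 16478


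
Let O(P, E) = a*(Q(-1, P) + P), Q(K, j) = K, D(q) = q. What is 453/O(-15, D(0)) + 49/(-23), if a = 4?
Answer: -13555/1472 ≈ -9.2086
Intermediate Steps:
O(P, E) = -4 + 4*P (O(P, E) = 4*(-1 + P) = -4 + 4*P)
453/O(-15, D(0)) + 49/(-23) = 453/(-4 + 4*(-15)) + 49/(-23) = 453/(-4 - 60) + 49*(-1/23) = 453/(-64) - 49/23 = 453*(-1/64) - 49/23 = -453/64 - 49/23 = -13555/1472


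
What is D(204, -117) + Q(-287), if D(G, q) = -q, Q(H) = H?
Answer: -170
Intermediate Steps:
D(204, -117) + Q(-287) = -1*(-117) - 287 = 117 - 287 = -170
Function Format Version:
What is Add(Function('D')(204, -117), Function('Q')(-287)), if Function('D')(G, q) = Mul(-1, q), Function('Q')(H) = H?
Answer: -170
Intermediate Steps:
Add(Function('D')(204, -117), Function('Q')(-287)) = Add(Mul(-1, -117), -287) = Add(117, -287) = -170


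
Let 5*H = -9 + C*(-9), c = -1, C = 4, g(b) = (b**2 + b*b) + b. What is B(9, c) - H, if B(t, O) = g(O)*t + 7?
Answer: 25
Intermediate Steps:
g(b) = b + 2*b**2 (g(b) = (b**2 + b**2) + b = 2*b**2 + b = b + 2*b**2)
B(t, O) = 7 + O*t*(1 + 2*O) (B(t, O) = (O*(1 + 2*O))*t + 7 = O*t*(1 + 2*O) + 7 = 7 + O*t*(1 + 2*O))
H = -9 (H = (-9 + 4*(-9))/5 = (-9 - 36)/5 = (1/5)*(-45) = -9)
B(9, c) - H = (7 - 1*9*(1 + 2*(-1))) - 1*(-9) = (7 - 1*9*(1 - 2)) + 9 = (7 - 1*9*(-1)) + 9 = (7 + 9) + 9 = 16 + 9 = 25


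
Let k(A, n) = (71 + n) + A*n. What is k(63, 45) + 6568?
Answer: 9519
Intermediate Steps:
k(A, n) = 71 + n + A*n
k(63, 45) + 6568 = (71 + 45 + 63*45) + 6568 = (71 + 45 + 2835) + 6568 = 2951 + 6568 = 9519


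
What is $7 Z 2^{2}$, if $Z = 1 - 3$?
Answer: $-56$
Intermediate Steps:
$Z = -2$ ($Z = 1 - 3 = -2$)
$7 Z 2^{2} = 7 \left(-2\right) 2^{2} = \left(-14\right) 4 = -56$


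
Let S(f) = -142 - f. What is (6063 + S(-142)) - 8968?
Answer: -2905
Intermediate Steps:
(6063 + S(-142)) - 8968 = (6063 + (-142 - 1*(-142))) - 8968 = (6063 + (-142 + 142)) - 8968 = (6063 + 0) - 8968 = 6063 - 8968 = -2905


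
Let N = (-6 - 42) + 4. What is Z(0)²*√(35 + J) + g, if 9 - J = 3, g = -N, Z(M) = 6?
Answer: 44 + 36*√41 ≈ 274.51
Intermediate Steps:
N = -44 (N = -48 + 4 = -44)
g = 44 (g = -1*(-44) = 44)
J = 6 (J = 9 - 1*3 = 9 - 3 = 6)
Z(0)²*√(35 + J) + g = 6²*√(35 + 6) + 44 = 36*√41 + 44 = 44 + 36*√41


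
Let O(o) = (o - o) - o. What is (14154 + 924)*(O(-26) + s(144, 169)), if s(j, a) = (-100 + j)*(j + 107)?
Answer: 166913460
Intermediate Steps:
s(j, a) = (-100 + j)*(107 + j)
O(o) = -o (O(o) = 0 - o = -o)
(14154 + 924)*(O(-26) + s(144, 169)) = (14154 + 924)*(-1*(-26) + (-10700 + 144**2 + 7*144)) = 15078*(26 + (-10700 + 20736 + 1008)) = 15078*(26 + 11044) = 15078*11070 = 166913460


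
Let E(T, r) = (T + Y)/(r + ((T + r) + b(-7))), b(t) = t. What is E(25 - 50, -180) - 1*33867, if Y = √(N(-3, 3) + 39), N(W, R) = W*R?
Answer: -13275839/392 - √30/392 ≈ -33867.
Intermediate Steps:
N(W, R) = R*W
Y = √30 (Y = √(3*(-3) + 39) = √(-9 + 39) = √30 ≈ 5.4772)
E(T, r) = (T + √30)/(-7 + T + 2*r) (E(T, r) = (T + √30)/(r + ((T + r) - 7)) = (T + √30)/(r + (-7 + T + r)) = (T + √30)/(-7 + T + 2*r))
E(25 - 50, -180) - 1*33867 = ((25 - 50) + √30)/(-7 + (25 - 50) + 2*(-180)) - 1*33867 = (-25 + √30)/(-7 - 25 - 360) - 33867 = (-25 + √30)/(-392) - 33867 = -(-25 + √30)/392 - 33867 = (25/392 - √30/392) - 33867 = -13275839/392 - √30/392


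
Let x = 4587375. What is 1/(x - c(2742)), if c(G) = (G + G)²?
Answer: -1/25486881 ≈ -3.9236e-8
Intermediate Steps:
c(G) = 4*G² (c(G) = (2*G)² = 4*G²)
1/(x - c(2742)) = 1/(4587375 - 4*2742²) = 1/(4587375 - 4*7518564) = 1/(4587375 - 1*30074256) = 1/(4587375 - 30074256) = 1/(-25486881) = -1/25486881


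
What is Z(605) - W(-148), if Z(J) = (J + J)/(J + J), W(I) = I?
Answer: 149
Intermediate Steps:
Z(J) = 1 (Z(J) = (2*J)/((2*J)) = (2*J)*(1/(2*J)) = 1)
Z(605) - W(-148) = 1 - 1*(-148) = 1 + 148 = 149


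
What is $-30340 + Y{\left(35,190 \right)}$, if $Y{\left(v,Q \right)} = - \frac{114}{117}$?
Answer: $- \frac{1183298}{39} \approx -30341.0$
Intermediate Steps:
$Y{\left(v,Q \right)} = - \frac{38}{39}$ ($Y{\left(v,Q \right)} = \left(-114\right) \frac{1}{117} = - \frac{38}{39}$)
$-30340 + Y{\left(35,190 \right)} = -30340 - \frac{38}{39} = - \frac{1183298}{39}$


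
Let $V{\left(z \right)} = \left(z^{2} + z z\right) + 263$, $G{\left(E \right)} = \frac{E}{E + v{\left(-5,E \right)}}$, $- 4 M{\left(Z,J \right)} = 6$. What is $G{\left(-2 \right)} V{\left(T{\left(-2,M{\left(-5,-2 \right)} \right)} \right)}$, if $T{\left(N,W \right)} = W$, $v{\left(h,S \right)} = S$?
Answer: $\frac{535}{4} \approx 133.75$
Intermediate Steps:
$M{\left(Z,J \right)} = - \frac{3}{2}$ ($M{\left(Z,J \right)} = \left(- \frac{1}{4}\right) 6 = - \frac{3}{2}$)
$G{\left(E \right)} = \frac{1}{2}$ ($G{\left(E \right)} = \frac{E}{E + E} = \frac{E}{2 E} = E \frac{1}{2 E} = \frac{1}{2}$)
$V{\left(z \right)} = 263 + 2 z^{2}$ ($V{\left(z \right)} = \left(z^{2} + z^{2}\right) + 263 = 2 z^{2} + 263 = 263 + 2 z^{2}$)
$G{\left(-2 \right)} V{\left(T{\left(-2,M{\left(-5,-2 \right)} \right)} \right)} = \frac{263 + 2 \left(- \frac{3}{2}\right)^{2}}{2} = \frac{263 + 2 \cdot \frac{9}{4}}{2} = \frac{263 + \frac{9}{2}}{2} = \frac{1}{2} \cdot \frac{535}{2} = \frac{535}{4}$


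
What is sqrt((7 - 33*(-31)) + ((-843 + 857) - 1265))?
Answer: I*sqrt(221) ≈ 14.866*I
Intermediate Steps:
sqrt((7 - 33*(-31)) + ((-843 + 857) - 1265)) = sqrt((7 + 1023) + (14 - 1265)) = sqrt(1030 - 1251) = sqrt(-221) = I*sqrt(221)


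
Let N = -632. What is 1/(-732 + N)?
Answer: -1/1364 ≈ -0.00073314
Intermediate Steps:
1/(-732 + N) = 1/(-732 - 632) = 1/(-1364) = -1/1364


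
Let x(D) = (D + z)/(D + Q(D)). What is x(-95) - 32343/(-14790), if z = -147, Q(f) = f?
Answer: 64829/18734 ≈ 3.4605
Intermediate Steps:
x(D) = (-147 + D)/(2*D) (x(D) = (D - 147)/(D + D) = (-147 + D)/((2*D)) = (-147 + D)*(1/(2*D)) = (-147 + D)/(2*D))
x(-95) - 32343/(-14790) = (½)*(-147 - 95)/(-95) - 32343/(-14790) = (½)*(-1/95)*(-242) - 32343*(-1/14790) = 121/95 + 10781/4930 = 64829/18734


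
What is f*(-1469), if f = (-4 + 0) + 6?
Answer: -2938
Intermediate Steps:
f = 2 (f = -4 + 6 = 2)
f*(-1469) = 2*(-1469) = -2938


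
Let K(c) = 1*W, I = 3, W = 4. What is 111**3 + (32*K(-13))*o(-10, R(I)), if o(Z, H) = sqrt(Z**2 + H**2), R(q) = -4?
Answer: 1367631 + 256*sqrt(29) ≈ 1.3690e+6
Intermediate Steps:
o(Z, H) = sqrt(H**2 + Z**2)
K(c) = 4 (K(c) = 1*4 = 4)
111**3 + (32*K(-13))*o(-10, R(I)) = 111**3 + (32*4)*sqrt((-4)**2 + (-10)**2) = 1367631 + 128*sqrt(16 + 100) = 1367631 + 128*sqrt(116) = 1367631 + 128*(2*sqrt(29)) = 1367631 + 256*sqrt(29)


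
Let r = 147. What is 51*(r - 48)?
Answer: 5049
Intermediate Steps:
51*(r - 48) = 51*(147 - 48) = 51*99 = 5049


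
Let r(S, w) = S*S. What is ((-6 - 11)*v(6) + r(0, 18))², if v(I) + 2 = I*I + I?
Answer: 462400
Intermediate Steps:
r(S, w) = S²
v(I) = -2 + I + I² (v(I) = -2 + (I*I + I) = -2 + (I² + I) = -2 + (I + I²) = -2 + I + I²)
((-6 - 11)*v(6) + r(0, 18))² = ((-6 - 11)*(-2 + 6 + 6²) + 0²)² = (-17*(-2 + 6 + 36) + 0)² = (-17*40 + 0)² = (-680 + 0)² = (-680)² = 462400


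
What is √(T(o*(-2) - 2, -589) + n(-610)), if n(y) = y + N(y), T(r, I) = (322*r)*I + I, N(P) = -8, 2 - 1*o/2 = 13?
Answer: I*√7966843 ≈ 2822.6*I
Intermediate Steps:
o = -22 (o = 4 - 2*13 = 4 - 26 = -22)
T(r, I) = I + 322*I*r (T(r, I) = 322*I*r + I = I + 322*I*r)
n(y) = -8 + y (n(y) = y - 8 = -8 + y)
√(T(o*(-2) - 2, -589) + n(-610)) = √(-589*(1 + 322*(-22*(-2) - 2)) + (-8 - 610)) = √(-589*(1 + 322*(44 - 2)) - 618) = √(-589*(1 + 322*42) - 618) = √(-589*(1 + 13524) - 618) = √(-589*13525 - 618) = √(-7966225 - 618) = √(-7966843) = I*√7966843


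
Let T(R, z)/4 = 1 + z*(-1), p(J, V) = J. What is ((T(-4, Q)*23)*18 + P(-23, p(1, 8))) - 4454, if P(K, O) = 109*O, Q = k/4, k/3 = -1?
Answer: -1447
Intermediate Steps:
k = -3 (k = 3*(-1) = -3)
Q = -¾ (Q = -3/4 = -3*¼ = -¾ ≈ -0.75000)
T(R, z) = 4 - 4*z (T(R, z) = 4*(1 + z*(-1)) = 4*(1 - z) = 4 - 4*z)
((T(-4, Q)*23)*18 + P(-23, p(1, 8))) - 4454 = (((4 - 4*(-¾))*23)*18 + 109*1) - 4454 = (((4 + 3)*23)*18 + 109) - 4454 = ((7*23)*18 + 109) - 4454 = (161*18 + 109) - 4454 = (2898 + 109) - 4454 = 3007 - 4454 = -1447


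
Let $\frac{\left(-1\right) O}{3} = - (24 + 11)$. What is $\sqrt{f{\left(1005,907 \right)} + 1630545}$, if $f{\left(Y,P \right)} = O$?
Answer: $5 \sqrt{65226} \approx 1277.0$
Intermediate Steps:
$O = 105$ ($O = - 3 \left(- (24 + 11)\right) = - 3 \left(\left(-1\right) 35\right) = \left(-3\right) \left(-35\right) = 105$)
$f{\left(Y,P \right)} = 105$
$\sqrt{f{\left(1005,907 \right)} + 1630545} = \sqrt{105 + 1630545} = \sqrt{1630650} = 5 \sqrt{65226}$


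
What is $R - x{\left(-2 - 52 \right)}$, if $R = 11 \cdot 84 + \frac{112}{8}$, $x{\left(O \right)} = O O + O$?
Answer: $-1924$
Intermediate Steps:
$x{\left(O \right)} = O + O^{2}$ ($x{\left(O \right)} = O^{2} + O = O + O^{2}$)
$R = 938$ ($R = 924 + 112 \cdot \frac{1}{8} = 924 + 14 = 938$)
$R - x{\left(-2 - 52 \right)} = 938 - \left(-2 - 52\right) \left(1 - 54\right) = 938 - - 54 \left(1 - 54\right) = 938 - \left(-54\right) \left(-53\right) = 938 - 2862 = -1924$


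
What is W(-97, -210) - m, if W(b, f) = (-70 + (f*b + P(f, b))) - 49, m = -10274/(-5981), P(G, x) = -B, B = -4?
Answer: 121134881/5981 ≈ 20253.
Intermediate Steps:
P(G, x) = 4 (P(G, x) = -1*(-4) = 4)
m = 10274/5981 (m = -10274*(-1/5981) = 10274/5981 ≈ 1.7178)
W(b, f) = -115 + b*f (W(b, f) = (-70 + (f*b + 4)) - 49 = (-70 + (b*f + 4)) - 49 = (-70 + (4 + b*f)) - 49 = (-66 + b*f) - 49 = -115 + b*f)
W(-97, -210) - m = (-115 - 97*(-210)) - 1*10274/5981 = (-115 + 20370) - 10274/5981 = 20255 - 10274/5981 = 121134881/5981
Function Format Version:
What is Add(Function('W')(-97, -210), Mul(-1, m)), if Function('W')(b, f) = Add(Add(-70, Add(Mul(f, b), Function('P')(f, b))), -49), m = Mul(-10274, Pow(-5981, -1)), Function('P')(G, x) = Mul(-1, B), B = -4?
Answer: Rational(121134881, 5981) ≈ 20253.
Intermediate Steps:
Function('P')(G, x) = 4 (Function('P')(G, x) = Mul(-1, -4) = 4)
m = Rational(10274, 5981) (m = Mul(-10274, Rational(-1, 5981)) = Rational(10274, 5981) ≈ 1.7178)
Function('W')(b, f) = Add(-115, Mul(b, f)) (Function('W')(b, f) = Add(Add(-70, Add(Mul(f, b), 4)), -49) = Add(Add(-70, Add(Mul(b, f), 4)), -49) = Add(Add(-70, Add(4, Mul(b, f))), -49) = Add(Add(-66, Mul(b, f)), -49) = Add(-115, Mul(b, f)))
Add(Function('W')(-97, -210), Mul(-1, m)) = Add(Add(-115, Mul(-97, -210)), Mul(-1, Rational(10274, 5981))) = Add(Add(-115, 20370), Rational(-10274, 5981)) = Add(20255, Rational(-10274, 5981)) = Rational(121134881, 5981)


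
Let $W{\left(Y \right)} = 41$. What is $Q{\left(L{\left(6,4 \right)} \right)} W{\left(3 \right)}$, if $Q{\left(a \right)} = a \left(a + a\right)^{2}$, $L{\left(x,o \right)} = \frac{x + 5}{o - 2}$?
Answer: $\frac{54571}{2} \approx 27286.0$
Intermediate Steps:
$L{\left(x,o \right)} = \frac{5 + x}{-2 + o}$
$Q{\left(a \right)} = 4 a^{3}$ ($Q{\left(a \right)} = a \left(2 a\right)^{2} = a 4 a^{2} = 4 a^{3}$)
$Q{\left(L{\left(6,4 \right)} \right)} W{\left(3 \right)} = 4 \left(\frac{5 + 6}{-2 + 4}\right)^{3} \cdot 41 = 4 \left(\frac{1}{2} \cdot 11\right)^{3} \cdot 41 = 4 \left(\frac{11}{2}\right)^{3} \cdot 41 = 4 \cdot \frac{1331}{8} \cdot 41 = \frac{1331}{2} \cdot 41 = \frac{54571}{2}$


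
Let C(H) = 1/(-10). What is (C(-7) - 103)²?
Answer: 1062961/100 ≈ 10630.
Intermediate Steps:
C(H) = -⅒
(C(-7) - 103)² = (-⅒ - 103)² = (-1031/10)² = 1062961/100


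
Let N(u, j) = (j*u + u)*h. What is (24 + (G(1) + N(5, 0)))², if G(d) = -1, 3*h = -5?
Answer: 1936/9 ≈ 215.11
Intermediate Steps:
h = -5/3 (h = (⅓)*(-5) = -5/3 ≈ -1.6667)
N(u, j) = -5*u/3 - 5*j*u/3 (N(u, j) = (j*u + u)*(-5/3) = (u + j*u)*(-5/3) = -5*u/3 - 5*j*u/3)
(24 + (G(1) + N(5, 0)))² = (24 + (-1 - 5/3*5*(1 + 0)))² = (24 + (-1 - 5/3*5*1))² = (24 + (-1 - 25/3))² = (24 - 28/3)² = (44/3)² = 1936/9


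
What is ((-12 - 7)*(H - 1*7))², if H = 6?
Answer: 361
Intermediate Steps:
((-12 - 7)*(H - 1*7))² = ((-12 - 7)*(6 - 1*7))² = (-19*(6 - 7))² = (-19*(-1))² = 19² = 361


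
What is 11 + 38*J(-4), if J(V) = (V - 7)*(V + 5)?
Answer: -407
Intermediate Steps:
J(V) = (-7 + V)*(5 + V)
11 + 38*J(-4) = 11 + 38*(-35 + (-4)**2 - 2*(-4)) = 11 + 38*(-35 + 16 + 8) = 11 + 38*(-11) = 11 - 418 = -407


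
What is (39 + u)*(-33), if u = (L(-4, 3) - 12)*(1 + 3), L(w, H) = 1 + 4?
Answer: -363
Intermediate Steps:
L(w, H) = 5
u = -28 (u = (5 - 12)*(1 + 3) = -7*4 = -28)
(39 + u)*(-33) = (39 - 28)*(-33) = 11*(-33) = -363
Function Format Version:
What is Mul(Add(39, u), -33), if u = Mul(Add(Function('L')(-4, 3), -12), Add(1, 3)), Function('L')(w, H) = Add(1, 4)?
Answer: -363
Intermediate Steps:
Function('L')(w, H) = 5
u = -28 (u = Mul(Add(5, -12), Add(1, 3)) = Mul(-7, 4) = -28)
Mul(Add(39, u), -33) = Mul(Add(39, -28), -33) = Mul(11, -33) = -363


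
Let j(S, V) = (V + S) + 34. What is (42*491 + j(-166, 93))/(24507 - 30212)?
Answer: -20583/5705 ≈ -3.6079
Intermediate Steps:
j(S, V) = 34 + S + V (j(S, V) = (S + V) + 34 = 34 + S + V)
(42*491 + j(-166, 93))/(24507 - 30212) = (42*491 + (34 - 166 + 93))/(24507 - 30212) = (20622 - 39)/(-5705) = 20583*(-1/5705) = -20583/5705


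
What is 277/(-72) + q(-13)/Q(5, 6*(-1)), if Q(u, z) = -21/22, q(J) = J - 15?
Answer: 1835/72 ≈ 25.486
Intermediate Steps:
q(J) = -15 + J
Q(u, z) = -21/22 (Q(u, z) = -21*1/22 = -21/22)
277/(-72) + q(-13)/Q(5, 6*(-1)) = 277/(-72) + (-15 - 13)/(-21/22) = 277*(-1/72) - 28*(-22/21) = -277/72 + 88/3 = 1835/72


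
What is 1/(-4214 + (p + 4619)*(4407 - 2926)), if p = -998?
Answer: 1/5358487 ≈ 1.8662e-7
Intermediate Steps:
1/(-4214 + (p + 4619)*(4407 - 2926)) = 1/(-4214 + (-998 + 4619)*(4407 - 2926)) = 1/(-4214 + 3621*1481) = 1/(-4214 + 5362701) = 1/5358487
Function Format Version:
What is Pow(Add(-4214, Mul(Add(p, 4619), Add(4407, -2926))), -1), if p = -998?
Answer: Rational(1, 5358487) ≈ 1.8662e-7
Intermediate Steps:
Pow(Add(-4214, Mul(Add(p, 4619), Add(4407, -2926))), -1) = Pow(Add(-4214, Mul(Add(-998, 4619), Add(4407, -2926))), -1) = Pow(Add(-4214, Mul(3621, 1481)), -1) = Pow(Add(-4214, 5362701), -1) = Pow(5358487, -1) = Rational(1, 5358487)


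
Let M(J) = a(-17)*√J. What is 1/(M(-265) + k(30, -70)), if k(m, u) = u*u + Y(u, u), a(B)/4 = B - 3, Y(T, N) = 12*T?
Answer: 203/908980 + I*√265/227245 ≈ 0.00022333 + 7.1636e-5*I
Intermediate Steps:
a(B) = -12 + 4*B (a(B) = 4*(B - 3) = 4*(-3 + B) = -12 + 4*B)
k(m, u) = u² + 12*u (k(m, u) = u*u + 12*u = u² + 12*u)
M(J) = -80*√J (M(J) = (-12 + 4*(-17))*√J = (-12 - 68)*√J = -80*√J)
1/(M(-265) + k(30, -70)) = 1/(-80*I*√265 - 70*(12 - 70)) = 1/(-80*I*√265 - 70*(-58)) = 1/(-80*I*√265 + 4060) = 1/(4060 - 80*I*√265)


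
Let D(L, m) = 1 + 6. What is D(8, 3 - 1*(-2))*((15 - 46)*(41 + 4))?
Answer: -9765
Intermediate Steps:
D(L, m) = 7
D(8, 3 - 1*(-2))*((15 - 46)*(41 + 4)) = 7*((15 - 46)*(41 + 4)) = 7*(-31*45) = 7*(-1395) = -9765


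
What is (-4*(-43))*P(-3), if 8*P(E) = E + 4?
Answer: 43/2 ≈ 21.500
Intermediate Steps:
P(E) = ½ + E/8 (P(E) = (E + 4)/8 = (4 + E)/8 = ½ + E/8)
(-4*(-43))*P(-3) = (-4*(-43))*(½ + (⅛)*(-3)) = 172*(½ - 3/8) = 172*(⅛) = 43/2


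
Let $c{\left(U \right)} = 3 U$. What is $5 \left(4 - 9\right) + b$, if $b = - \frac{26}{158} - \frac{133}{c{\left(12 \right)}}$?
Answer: $- \frac{82075}{2844} \approx -28.859$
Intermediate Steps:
$b = - \frac{10975}{2844}$ ($b = - \frac{26}{158} - \frac{133}{3 \cdot 12} = \left(-26\right) \frac{1}{158} - \frac{133}{36} = - \frac{13}{79} - \frac{133}{36} = - \frac{10975}{2844} \approx -3.859$)
$5 \left(4 - 9\right) + b = 5 \left(4 - 9\right) - \frac{10975}{2844} = 5 \left(-5\right) - \frac{10975}{2844} = -25 - \frac{10975}{2844} = - \frac{82075}{2844}$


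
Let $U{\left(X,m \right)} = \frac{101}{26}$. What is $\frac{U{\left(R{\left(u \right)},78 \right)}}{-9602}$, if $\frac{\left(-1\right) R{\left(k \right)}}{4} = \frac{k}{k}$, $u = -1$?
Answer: $- \frac{101}{249652} \approx -0.00040456$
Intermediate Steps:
$R{\left(k \right)} = -4$ ($R{\left(k \right)} = - 4 \frac{k}{k} = \left(-4\right) 1 = -4$)
$U{\left(X,m \right)} = \frac{101}{26}$ ($U{\left(X,m \right)} = 101 \cdot \frac{1}{26} = \frac{101}{26}$)
$\frac{U{\left(R{\left(u \right)},78 \right)}}{-9602} = \frac{101}{26 \left(-9602\right)} = \frac{101}{26} \left(- \frac{1}{9602}\right) = - \frac{101}{249652}$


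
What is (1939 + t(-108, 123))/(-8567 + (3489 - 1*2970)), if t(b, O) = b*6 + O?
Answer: -707/4024 ≈ -0.17570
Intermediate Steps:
t(b, O) = O + 6*b (t(b, O) = 6*b + O = O + 6*b)
(1939 + t(-108, 123))/(-8567 + (3489 - 1*2970)) = (1939 + (123 + 6*(-108)))/(-8567 + (3489 - 1*2970)) = (1939 + (123 - 648))/(-8567 + (3489 - 2970)) = (1939 - 525)/(-8567 + 519) = 1414/(-8048) = 1414*(-1/8048) = -707/4024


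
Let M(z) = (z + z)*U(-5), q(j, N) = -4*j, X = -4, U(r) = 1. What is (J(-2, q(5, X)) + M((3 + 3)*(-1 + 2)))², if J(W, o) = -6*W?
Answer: 576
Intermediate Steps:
M(z) = 2*z (M(z) = (z + z)*1 = (2*z)*1 = 2*z)
(J(-2, q(5, X)) + M((3 + 3)*(-1 + 2)))² = (-6*(-2) + 2*((3 + 3)*(-1 + 2)))² = (12 + 2*(6*1))² = (12 + 2*6)² = (12 + 12)² = 24² = 576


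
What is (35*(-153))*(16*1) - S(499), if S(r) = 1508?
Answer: -87188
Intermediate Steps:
(35*(-153))*(16*1) - S(499) = (35*(-153))*(16*1) - 1*1508 = -5355*16 - 1508 = -85680 - 1508 = -87188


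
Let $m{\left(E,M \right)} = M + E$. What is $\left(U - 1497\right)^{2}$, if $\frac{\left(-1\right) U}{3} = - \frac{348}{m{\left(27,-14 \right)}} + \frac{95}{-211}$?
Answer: $\frac{15072113527524}{7524049} \approx 2.0032 \cdot 10^{6}$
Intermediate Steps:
$m{\left(E,M \right)} = E + M$
$U = \frac{223989}{2743}$ ($U = - 3 \left(- \frac{348}{27 - 14} + \frac{95}{-211}\right) = - 3 \left(- \frac{348}{13} + 95 \left(- \frac{1}{211}\right)\right) = - 3 \left(\left(-348\right) \frac{1}{13} - \frac{95}{211}\right) = - 3 \left(- \frac{348}{13} - \frac{95}{211}\right) = \left(-3\right) \left(- \frac{74663}{2743}\right) = \frac{223989}{2743} \approx 81.658$)
$\left(U - 1497\right)^{2} = \left(\frac{223989}{2743} - 1497\right)^{2} = \left(- \frac{3882282}{2743}\right)^{2} = \frac{15072113527524}{7524049}$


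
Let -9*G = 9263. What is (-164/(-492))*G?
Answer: -9263/27 ≈ -343.07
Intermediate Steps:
G = -9263/9 (G = -1/9*9263 = -9263/9 ≈ -1029.2)
(-164/(-492))*G = -164/(-492)*(-9263/9) = -164*(-1/492)*(-9263/9) = (1/3)*(-9263/9) = -9263/27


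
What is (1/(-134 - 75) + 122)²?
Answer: 650097009/43681 ≈ 14883.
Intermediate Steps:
(1/(-134 - 75) + 122)² = (1/(-209) + 122)² = (-1/209 + 122)² = (25497/209)² = 650097009/43681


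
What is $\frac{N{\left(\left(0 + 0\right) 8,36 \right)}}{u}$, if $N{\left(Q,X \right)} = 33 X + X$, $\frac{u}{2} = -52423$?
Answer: $- \frac{612}{52423} \approx -0.011674$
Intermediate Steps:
$u = -104846$ ($u = 2 \left(-52423\right) = -104846$)
$N{\left(Q,X \right)} = 34 X$
$\frac{N{\left(\left(0 + 0\right) 8,36 \right)}}{u} = \frac{34 \cdot 36}{-104846} = 1224 \left(- \frac{1}{104846}\right) = - \frac{612}{52423}$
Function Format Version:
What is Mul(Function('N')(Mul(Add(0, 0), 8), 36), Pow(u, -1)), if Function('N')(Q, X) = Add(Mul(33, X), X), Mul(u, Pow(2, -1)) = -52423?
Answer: Rational(-612, 52423) ≈ -0.011674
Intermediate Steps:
u = -104846 (u = Mul(2, -52423) = -104846)
Function('N')(Q, X) = Mul(34, X)
Mul(Function('N')(Mul(Add(0, 0), 8), 36), Pow(u, -1)) = Mul(Mul(34, 36), Pow(-104846, -1)) = Mul(1224, Rational(-1, 104846)) = Rational(-612, 52423)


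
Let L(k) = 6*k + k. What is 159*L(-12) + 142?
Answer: -13214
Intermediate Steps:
L(k) = 7*k
159*L(-12) + 142 = 159*(7*(-12)) + 142 = 159*(-84) + 142 = -13356 + 142 = -13214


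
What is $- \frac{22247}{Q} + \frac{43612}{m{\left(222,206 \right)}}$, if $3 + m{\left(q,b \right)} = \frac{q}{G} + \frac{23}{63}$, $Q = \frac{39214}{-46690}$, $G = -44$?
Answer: $\frac{620482519693}{29816645} \approx 20810.0$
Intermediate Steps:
$Q = - \frac{2801}{3335}$ ($Q = 39214 \left(- \frac{1}{46690}\right) = - \frac{2801}{3335} \approx -0.83988$)
$m{\left(q,b \right)} = - \frac{166}{63} - \frac{q}{44}$ ($m{\left(q,b \right)} = -3 + \left(\frac{q}{-44} + \frac{23}{63}\right) = -3 + \left(q \left(- \frac{1}{44}\right) + 23 \cdot \frac{1}{63}\right) = -3 - \left(- \frac{23}{63} + \frac{q}{44}\right) = - \frac{166}{63} - \frac{q}{44}$)
$- \frac{22247}{Q} + \frac{43612}{m{\left(222,206 \right)}} = - \frac{22247}{- \frac{2801}{3335}} + \frac{43612}{- \frac{166}{63} - \frac{111}{22}} = \left(-22247\right) \left(- \frac{3335}{2801}\right) + \frac{43612}{- \frac{166}{63} - \frac{111}{22}} = \frac{74193745}{2801} + \frac{43612}{- \frac{10645}{1386}} = \frac{74193745}{2801} + 43612 \left(- \frac{1386}{10645}\right) = \frac{74193745}{2801} - \frac{60446232}{10645} = \frac{620482519693}{29816645}$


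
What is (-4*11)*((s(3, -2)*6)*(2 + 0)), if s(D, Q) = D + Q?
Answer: -528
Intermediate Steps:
(-4*11)*((s(3, -2)*6)*(2 + 0)) = (-4*11)*(((3 - 2)*6)*(2 + 0)) = -44*1*6*2 = -264*2 = -44*12 = -528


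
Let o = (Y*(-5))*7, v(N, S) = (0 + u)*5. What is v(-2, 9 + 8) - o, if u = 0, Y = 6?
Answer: 210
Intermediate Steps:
v(N, S) = 0 (v(N, S) = (0 + 0)*5 = 0*5 = 0)
o = -210 (o = (6*(-5))*7 = -30*7 = -210)
v(-2, 9 + 8) - o = 0 - 1*(-210) = 0 + 210 = 210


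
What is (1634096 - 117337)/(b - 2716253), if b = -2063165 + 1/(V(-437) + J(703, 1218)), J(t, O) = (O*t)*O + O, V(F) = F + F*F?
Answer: -1582145148775598/4985454513650995 ≈ -0.31735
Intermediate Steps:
V(F) = F + F²
J(t, O) = O + t*O² (J(t, O) = t*O² + O = O + t*O²)
b = -2152106231691129/1043109122 (b = -2063165 + 1/(-437*(1 - 437) + 1218*(1 + 1218*703)) = -2063165 + 1/(-437*(-436) + 1218*(1 + 856254)) = -2063165 + 1/(190532 + 1218*856255) = -2063165 + 1/(190532 + 1042918590) = -2063165 + 1/1043109122 = -2152106231691129/1043109122 ≈ -2.0632e+6)
(1634096 - 117337)/(b - 2716253) = (1634096 - 117337)/(-2152106231691129/1043109122 - 2716253) = 1516759/(-4985454513650995/1043109122) = 1516759*(-1043109122/4985454513650995) = -1582145148775598/4985454513650995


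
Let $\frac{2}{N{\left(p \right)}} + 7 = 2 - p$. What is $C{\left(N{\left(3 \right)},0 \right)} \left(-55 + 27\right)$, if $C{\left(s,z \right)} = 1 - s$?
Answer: $-35$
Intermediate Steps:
$N{\left(p \right)} = \frac{2}{-5 - p}$ ($N{\left(p \right)} = \frac{2}{-7 - \left(-2 + p\right)} = \frac{2}{-5 - p}$)
$C{\left(N{\left(3 \right)},0 \right)} \left(-55 + 27\right) = \left(1 - - \frac{2}{5 + 3}\right) \left(-55 + 27\right) = \left(1 - - \frac{2}{8}\right) \left(-28\right) = \left(1 - \left(-2\right) \frac{1}{8}\right) \left(-28\right) = \left(1 - - \frac{1}{4}\right) \left(-28\right) = \left(1 + \frac{1}{4}\right) \left(-28\right) = \frac{5}{4} \left(-28\right) = -35$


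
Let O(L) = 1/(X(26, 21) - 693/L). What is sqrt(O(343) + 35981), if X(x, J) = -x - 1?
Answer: sqrt(8084059414)/474 ≈ 189.69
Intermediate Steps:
X(x, J) = -1 - x
O(L) = 1/(-27 - 693/L) (O(L) = 1/((-1 - 1*26) - 693/L) = 1/((-1 - 26) - 693/L) = 1/(-27 - 693/L))
sqrt(O(343) + 35981) = sqrt(-1*343/(693 + 27*343) + 35981) = sqrt(-1*343/(693 + 9261) + 35981) = sqrt(-1*343/9954 + 35981) = sqrt(-1*343*1/9954 + 35981) = sqrt(-49/1422 + 35981) = sqrt(51164933/1422) = sqrt(8084059414)/474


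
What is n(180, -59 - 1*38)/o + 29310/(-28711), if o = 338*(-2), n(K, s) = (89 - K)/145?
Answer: -220796423/216480940 ≈ -1.0199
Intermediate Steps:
n(K, s) = 89/145 - K/145 (n(K, s) = (89 - K)*(1/145) = 89/145 - K/145)
o = -676
n(180, -59 - 1*38)/o + 29310/(-28711) = (89/145 - 1/145*180)/(-676) + 29310/(-28711) = (89/145 - 36/29)*(-1/676) + 29310*(-1/28711) = -91/145*(-1/676) - 29310/28711 = 7/7540 - 29310/28711 = -220796423/216480940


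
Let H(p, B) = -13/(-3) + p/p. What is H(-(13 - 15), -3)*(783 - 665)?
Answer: 1888/3 ≈ 629.33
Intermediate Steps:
H(p, B) = 16/3 (H(p, B) = -13*(-⅓) + 1 = 13/3 + 1 = 16/3)
H(-(13 - 15), -3)*(783 - 665) = 16*(783 - 665)/3 = (16/3)*118 = 1888/3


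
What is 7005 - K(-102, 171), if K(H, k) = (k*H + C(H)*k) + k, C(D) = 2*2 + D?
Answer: 41034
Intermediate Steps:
C(D) = 4 + D
K(H, k) = k + H*k + k*(4 + H) (K(H, k) = (k*H + (4 + H)*k) + k = (H*k + k*(4 + H)) + k = k + H*k + k*(4 + H))
7005 - K(-102, 171) = 7005 - 171*(5 + 2*(-102)) = 7005 - 171*(5 - 204) = 7005 - 171*(-199) = 7005 - 1*(-34029) = 7005 + 34029 = 41034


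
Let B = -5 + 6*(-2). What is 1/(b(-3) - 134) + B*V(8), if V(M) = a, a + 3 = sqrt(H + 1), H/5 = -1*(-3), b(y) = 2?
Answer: -2245/132 ≈ -17.008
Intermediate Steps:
H = 15 (H = 5*(-1*(-3)) = 5*3 = 15)
B = -17 (B = -5 - 12 = -17)
a = 1 (a = -3 + sqrt(15 + 1) = -3 + sqrt(16) = -3 + 4 = 1)
V(M) = 1
1/(b(-3) - 134) + B*V(8) = 1/(2 - 134) - 17*1 = 1/(-132) - 17 = -1/132 - 17 = -2245/132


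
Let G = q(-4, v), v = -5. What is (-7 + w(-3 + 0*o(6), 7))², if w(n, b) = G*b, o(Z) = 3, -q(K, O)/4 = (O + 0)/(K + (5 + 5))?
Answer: 2401/9 ≈ 266.78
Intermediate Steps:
q(K, O) = -4*O/(10 + K) (q(K, O) = -4*(O + 0)/(K + (5 + 5)) = -4*O/(K + 10) = -4*O/(10 + K))
G = 10/3 (G = -4*(-5)/(10 - 4) = -4*(-5)/6 = -4*(-5)*⅙ = 10/3 ≈ 3.3333)
w(n, b) = 10*b/3
(-7 + w(-3 + 0*o(6), 7))² = (-7 + (10/3)*7)² = (-7 + 70/3)² = (49/3)² = 2401/9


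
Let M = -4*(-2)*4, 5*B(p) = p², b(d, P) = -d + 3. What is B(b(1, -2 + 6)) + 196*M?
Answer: 31364/5 ≈ 6272.8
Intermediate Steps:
b(d, P) = 3 - d
B(p) = p²/5
M = 32 (M = 8*4 = 32)
B(b(1, -2 + 6)) + 196*M = (3 - 1*1)²/5 + 196*32 = (3 - 1)²/5 + 6272 = (⅕)*2² + 6272 = (⅕)*4 + 6272 = ⅘ + 6272 = 31364/5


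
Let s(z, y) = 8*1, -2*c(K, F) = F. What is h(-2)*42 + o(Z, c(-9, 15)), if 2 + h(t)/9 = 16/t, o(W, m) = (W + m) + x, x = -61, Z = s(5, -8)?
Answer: -7681/2 ≈ -3840.5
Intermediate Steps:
c(K, F) = -F/2
s(z, y) = 8
Z = 8
o(W, m) = -61 + W + m (o(W, m) = (W + m) - 61 = -61 + W + m)
h(t) = -18 + 144/t (h(t) = -18 + 9*(16/t) = -18 + 144/t)
h(-2)*42 + o(Z, c(-9, 15)) = (-18 + 144/(-2))*42 + (-61 + 8 - ½*15) = (-18 + 144*(-½))*42 + (-61 + 8 - 15/2) = (-18 - 72)*42 - 121/2 = -90*42 - 121/2 = -3780 - 121/2 = -7681/2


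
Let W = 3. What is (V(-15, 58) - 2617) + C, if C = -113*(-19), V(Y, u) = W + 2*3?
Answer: -461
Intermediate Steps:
V(Y, u) = 9 (V(Y, u) = 3 + 2*3 = 3 + 6 = 9)
C = 2147
(V(-15, 58) - 2617) + C = (9 - 2617) + 2147 = -2608 + 2147 = -461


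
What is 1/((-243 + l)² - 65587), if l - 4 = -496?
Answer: 1/474638 ≈ 2.1069e-6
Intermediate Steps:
l = -492 (l = 4 - 496 = -492)
1/((-243 + l)² - 65587) = 1/((-243 - 492)² - 65587) = 1/((-735)² - 65587) = 1/(540225 - 65587) = 1/474638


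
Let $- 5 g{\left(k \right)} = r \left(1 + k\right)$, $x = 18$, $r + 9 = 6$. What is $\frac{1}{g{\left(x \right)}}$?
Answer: $\frac{5}{57} \approx 0.087719$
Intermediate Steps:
$r = -3$ ($r = -9 + 6 = -3$)
$g{\left(k \right)} = \frac{3}{5} + \frac{3 k}{5}$ ($g{\left(k \right)} = - \frac{\left(-3\right) \left(1 + k\right)}{5} = - \frac{-3 - 3 k}{5} = \frac{3}{5} + \frac{3 k}{5}$)
$\frac{1}{g{\left(x \right)}} = \frac{1}{\frac{3}{5} + \frac{3}{5} \cdot 18} = \frac{1}{\frac{3}{5} + \frac{54}{5}} = \frac{1}{\frac{57}{5}} = \frac{5}{57}$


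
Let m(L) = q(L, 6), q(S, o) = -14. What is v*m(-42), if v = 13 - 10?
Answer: -42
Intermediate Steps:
m(L) = -14
v = 3
v*m(-42) = 3*(-14) = -42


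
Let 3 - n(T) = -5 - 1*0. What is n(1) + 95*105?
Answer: 9983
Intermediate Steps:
n(T) = 8 (n(T) = 3 - (-5 - 1*0) = 3 - (-5 + 0) = 3 - 1*(-5) = 3 + 5 = 8)
n(1) + 95*105 = 8 + 95*105 = 8 + 9975 = 9983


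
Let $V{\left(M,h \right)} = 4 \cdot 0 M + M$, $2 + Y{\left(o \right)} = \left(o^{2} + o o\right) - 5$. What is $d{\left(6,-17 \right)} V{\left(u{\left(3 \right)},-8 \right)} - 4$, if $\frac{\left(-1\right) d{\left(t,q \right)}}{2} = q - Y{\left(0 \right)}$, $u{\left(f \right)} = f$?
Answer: $56$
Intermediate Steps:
$Y{\left(o \right)} = -7 + 2 o^{2}$ ($Y{\left(o \right)} = -2 - \left(5 - o^{2} - o o\right) = -2 + \left(\left(o^{2} + o^{2}\right) - 5\right) = -2 + \left(2 o^{2} - 5\right) = -2 + \left(-5 + 2 o^{2}\right) = -7 + 2 o^{2}$)
$V{\left(M,h \right)} = M$ ($V{\left(M,h \right)} = 4 \cdot 0 + M = 0 + M = M$)
$d{\left(t,q \right)} = -14 - 2 q$ ($d{\left(t,q \right)} = - 2 \left(q - \left(-7 + 2 \cdot 0^{2}\right)\right) = - 2 \left(q - \left(-7 + 2 \cdot 0\right)\right) = - 2 \left(q - \left(-7 + 0\right)\right) = - 2 \left(q - -7\right) = - 2 \left(q + 7\right) = - 2 \left(7 + q\right) = -14 - 2 q$)
$d{\left(6,-17 \right)} V{\left(u{\left(3 \right)},-8 \right)} - 4 = \left(-14 - -34\right) 3 - 4 = \left(-14 + 34\right) 3 - 4 = 20 \cdot 3 - 4 = 60 - 4 = 56$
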